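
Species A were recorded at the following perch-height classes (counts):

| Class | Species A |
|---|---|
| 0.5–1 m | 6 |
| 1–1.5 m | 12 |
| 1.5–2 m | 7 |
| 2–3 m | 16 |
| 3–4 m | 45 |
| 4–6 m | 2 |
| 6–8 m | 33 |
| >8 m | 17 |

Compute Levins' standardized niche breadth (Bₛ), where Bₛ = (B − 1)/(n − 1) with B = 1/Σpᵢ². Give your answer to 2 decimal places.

Proportions for Species A (n=138): 6/138=0.0435, 12/138=0.0870, 7/138=0.0507, 16/138=0.1159, 45/138=0.3261, 2/138=0.0145, 33/138=0.2391, 17/138=0.1232
Σpᵢ² = 0.0435² + 0.0870² + 0.0507² + 0.1159² + 0.3261² + 0.0145² + 0.2391² + 0.1232² = 0.001892 + 0.007569 + 0.002570 + 0.013433 + 0.106341 + 0.000210 + 0.057169 + 0.015178 = 0.204362
B = 1 / 0.204362 = 4.8933
Bₛ = (B − 1)/(n − 1) = (4.8933 − 1)/(8 − 1) = 3.8933/7 = 0.5562

0.56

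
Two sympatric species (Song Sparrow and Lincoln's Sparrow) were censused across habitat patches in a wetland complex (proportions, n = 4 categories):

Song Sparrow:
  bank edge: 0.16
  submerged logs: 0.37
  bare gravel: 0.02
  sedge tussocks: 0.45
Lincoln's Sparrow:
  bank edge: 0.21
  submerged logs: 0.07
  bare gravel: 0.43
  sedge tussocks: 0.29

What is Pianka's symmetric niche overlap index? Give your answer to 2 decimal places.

Σ p₁ᵢp₂ᵢ = 0.0336 + 0.0259 + 0.0086 + 0.1305 = 0.1986
Σp_1ᵢ² = 0.16² + 0.37² + 0.02² + 0.45² = 0.0256 + 0.1369 + 0.0004 + 0.2025 = 0.3654
Σp_2ᵢ² = 0.21² + 0.07² + 0.43² + 0.29² = 0.0441 + 0.0049 + 0.1849 + 0.0841 = 0.3180
O = 0.1986 / √(0.3654 × 0.3180) = 0.1986 / 0.34088 = 0.5826

0.58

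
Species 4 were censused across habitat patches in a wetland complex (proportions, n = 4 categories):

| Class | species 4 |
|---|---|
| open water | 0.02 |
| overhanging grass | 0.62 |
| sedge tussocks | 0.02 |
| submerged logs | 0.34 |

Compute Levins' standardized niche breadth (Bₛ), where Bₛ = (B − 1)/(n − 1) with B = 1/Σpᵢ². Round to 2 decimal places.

0.33

Σpᵢ² = 0.02² + 0.62² + 0.02² + 0.34² = 0.0004 + 0.3844 + 0.0004 + 0.1156 = 0.5008
B = 1 / 0.5008 = 1.9968
Bₛ = (B − 1)/(n − 1) = (1.9968 − 1)/(4 − 1) = 0.9968/3 = 0.3323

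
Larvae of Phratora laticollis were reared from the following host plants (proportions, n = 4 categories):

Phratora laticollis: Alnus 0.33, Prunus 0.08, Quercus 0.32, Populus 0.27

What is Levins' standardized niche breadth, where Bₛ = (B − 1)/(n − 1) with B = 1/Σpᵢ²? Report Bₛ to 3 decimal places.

Σpᵢ² = 0.33² + 0.08² + 0.32² + 0.27² = 0.1089 + 0.0064 + 0.1024 + 0.0729 = 0.2906
B = 1 / 0.2906 = 3.44116
Bₛ = (B − 1)/(n − 1) = (3.44116 − 1)/(4 − 1) = 2.44116/3 = 0.81372

0.814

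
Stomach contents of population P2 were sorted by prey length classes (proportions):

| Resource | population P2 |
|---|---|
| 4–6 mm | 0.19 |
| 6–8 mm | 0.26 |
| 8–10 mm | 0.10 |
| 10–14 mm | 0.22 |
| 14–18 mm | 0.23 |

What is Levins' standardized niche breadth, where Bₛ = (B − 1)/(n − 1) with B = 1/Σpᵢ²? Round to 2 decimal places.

Σpᵢ² = 0.19² + 0.26² + 0.10² + 0.22² + 0.23² = 0.0361 + 0.0676 + 0.0100 + 0.0484 + 0.0529 = 0.2150
B = 1 / 0.2150 = 4.6512
Bₛ = (B − 1)/(n − 1) = (4.6512 − 1)/(5 − 1) = 3.6512/4 = 0.9128

0.91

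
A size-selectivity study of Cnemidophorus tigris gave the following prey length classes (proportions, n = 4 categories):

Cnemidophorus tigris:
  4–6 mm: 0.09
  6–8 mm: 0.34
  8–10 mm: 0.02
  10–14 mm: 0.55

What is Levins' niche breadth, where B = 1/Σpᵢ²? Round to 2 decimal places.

Σpᵢ² = 0.09² + 0.34² + 0.02² + 0.55² = 0.0081 + 0.1156 + 0.0004 + 0.3025 = 0.4266
B = 1 / 0.4266 = 2.3441

2.34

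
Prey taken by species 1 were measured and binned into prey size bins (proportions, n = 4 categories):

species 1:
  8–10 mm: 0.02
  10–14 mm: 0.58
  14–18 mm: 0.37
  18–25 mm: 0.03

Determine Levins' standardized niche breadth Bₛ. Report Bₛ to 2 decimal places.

Σpᵢ² = 0.02² + 0.58² + 0.37² + 0.03² = 0.0004 + 0.3364 + 0.1369 + 0.0009 = 0.4746
B = 1 / 0.4746 = 2.1070
Bₛ = (B − 1)/(n − 1) = (2.1070 − 1)/(4 − 1) = 1.1070/3 = 0.3690

0.37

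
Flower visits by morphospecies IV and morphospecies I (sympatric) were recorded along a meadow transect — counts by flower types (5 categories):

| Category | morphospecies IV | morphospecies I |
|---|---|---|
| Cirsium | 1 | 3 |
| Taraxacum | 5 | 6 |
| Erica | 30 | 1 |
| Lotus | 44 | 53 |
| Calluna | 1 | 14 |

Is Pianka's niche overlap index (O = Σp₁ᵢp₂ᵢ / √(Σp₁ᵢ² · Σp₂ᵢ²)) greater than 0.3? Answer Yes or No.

Yes

Proportions for morphospecies IV (n=81): 1/81=0.0123, 5/81=0.0617, 30/81=0.3704, 44/81=0.5432, 1/81=0.0123
Proportions for morphospecies I (n=77): 3/77=0.0390, 6/77=0.0779, 1/77=0.0130, 53/77=0.6883, 14/77=0.1818
Σ p₁ᵢp₂ᵢ = 0.000480 + 0.004806 + 0.004815 + 0.373885 + 0.002236 = 0.386222
Σp_1ᵢ² = 0.0123² + 0.0617² + 0.3704² + 0.5432² + 0.0123² = 0.000151 + 0.003807 + 0.137196 + 0.295066 + 0.000151 = 0.436371
Σp_2ᵢ² = 0.0390² + 0.0779² + 0.0130² + 0.6883² + 0.1818² = 0.001521 + 0.006068 + 0.000169 + 0.473757 + 0.033051 = 0.514566
O = 0.386222 / √(0.436371 × 0.514566) = 0.386222 / 0.4738583 = 0.8151
O = 0.8151 > 0.3 → Yes.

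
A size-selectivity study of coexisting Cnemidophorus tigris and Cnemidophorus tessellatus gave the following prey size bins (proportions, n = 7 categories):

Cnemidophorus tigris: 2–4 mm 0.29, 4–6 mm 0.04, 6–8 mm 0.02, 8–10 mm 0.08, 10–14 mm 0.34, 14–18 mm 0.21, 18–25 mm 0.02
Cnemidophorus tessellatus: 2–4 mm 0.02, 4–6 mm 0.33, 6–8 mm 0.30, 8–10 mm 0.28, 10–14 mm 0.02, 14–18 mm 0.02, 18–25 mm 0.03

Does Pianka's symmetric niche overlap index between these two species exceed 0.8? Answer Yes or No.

Σ p₁ᵢp₂ᵢ = 0.0058 + 0.0132 + 0.0060 + 0.0224 + 0.0068 + 0.0042 + 0.0006 = 0.0590
Σp_1ᵢ² = 0.29² + 0.04² + 0.02² + 0.08² + 0.34² + 0.21² + 0.02² = 0.0841 + 0.0016 + 0.0004 + 0.0064 + 0.1156 + 0.0441 + 0.0004 = 0.2526
Σp_2ᵢ² = 0.02² + 0.33² + 0.30² + 0.28² + 0.02² + 0.02² + 0.03² = 0.0004 + 0.1089 + 0.0900 + 0.0784 + 0.0004 + 0.0004 + 0.0009 = 0.2794
O = 0.0590 / √(0.2526 × 0.2794) = 0.0590 / 0.26566 = 0.2221
O = 0.2221 < 0.8 → No.

No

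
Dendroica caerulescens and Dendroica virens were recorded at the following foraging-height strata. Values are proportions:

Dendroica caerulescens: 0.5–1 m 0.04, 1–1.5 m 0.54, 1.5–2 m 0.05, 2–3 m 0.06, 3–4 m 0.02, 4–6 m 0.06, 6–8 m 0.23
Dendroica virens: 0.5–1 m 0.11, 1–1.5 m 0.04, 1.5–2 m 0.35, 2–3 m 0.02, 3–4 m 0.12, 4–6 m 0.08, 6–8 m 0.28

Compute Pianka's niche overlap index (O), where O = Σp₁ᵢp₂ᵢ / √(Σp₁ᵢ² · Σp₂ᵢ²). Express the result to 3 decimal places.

0.401

Σ p₁ᵢp₂ᵢ = 0.0044 + 0.0216 + 0.0175 + 0.0012 + 0.0024 + 0.0048 + 0.0644 = 0.1163
Σp_1ᵢ² = 0.04² + 0.54² + 0.05² + 0.06² + 0.02² + 0.06² + 0.23² = 0.0016 + 0.2916 + 0.0025 + 0.0036 + 0.0004 + 0.0036 + 0.0529 = 0.3562
Σp_2ᵢ² = 0.11² + 0.04² + 0.35² + 0.02² + 0.12² + 0.08² + 0.28² = 0.0121 + 0.0016 + 0.1225 + 0.0004 + 0.0144 + 0.0064 + 0.0784 = 0.2358
O = 0.1163 / √(0.3562 × 0.2358) = 0.1163 / 0.289814 = 0.40129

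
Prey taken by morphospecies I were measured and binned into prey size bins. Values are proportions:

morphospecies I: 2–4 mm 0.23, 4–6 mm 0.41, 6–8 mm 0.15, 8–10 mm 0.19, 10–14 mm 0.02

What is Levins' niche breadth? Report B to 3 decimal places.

Σpᵢ² = 0.23² + 0.41² + 0.15² + 0.19² + 0.02² = 0.0529 + 0.1681 + 0.0225 + 0.0361 + 0.0004 = 0.2800
B = 1 / 0.2800 = 3.57143

3.571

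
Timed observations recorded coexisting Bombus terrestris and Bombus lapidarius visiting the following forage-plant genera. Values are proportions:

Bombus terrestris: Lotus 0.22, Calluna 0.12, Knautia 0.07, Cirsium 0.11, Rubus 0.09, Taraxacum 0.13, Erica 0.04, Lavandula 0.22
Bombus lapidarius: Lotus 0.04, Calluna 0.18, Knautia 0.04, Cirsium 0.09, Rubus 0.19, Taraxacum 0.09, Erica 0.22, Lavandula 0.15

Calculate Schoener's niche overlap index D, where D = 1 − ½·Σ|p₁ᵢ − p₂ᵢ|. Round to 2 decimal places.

0.66

Σ|p₁ᵢ − p₂ᵢ| = 0.18 + 0.06 + 0.03 + 0.02 + 0.10 + 0.04 + 0.18 + 0.07 = 0.68
D = 1 − ½ × 0.68 = 1 − 0.340 = 0.6600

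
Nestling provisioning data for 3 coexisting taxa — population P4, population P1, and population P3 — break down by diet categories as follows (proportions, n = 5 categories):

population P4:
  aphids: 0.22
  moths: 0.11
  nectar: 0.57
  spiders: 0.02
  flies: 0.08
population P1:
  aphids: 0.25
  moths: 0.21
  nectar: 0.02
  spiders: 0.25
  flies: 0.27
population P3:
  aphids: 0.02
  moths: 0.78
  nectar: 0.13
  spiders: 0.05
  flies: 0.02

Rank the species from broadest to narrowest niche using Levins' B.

Σp_P4ᵢ² = 0.22² + 0.11² + 0.57² + 0.02² + 0.08² = 0.0484 + 0.0121 + 0.3249 + 0.0004 + 0.0064 = 0.3922
B_P4 = 1 / 0.3922 = 2.5497
Σp_P1ᵢ² = 0.25² + 0.21² + 0.02² + 0.25² + 0.27² = 0.0625 + 0.0441 + 0.0004 + 0.0625 + 0.0729 = 0.2424
B_P1 = 1 / 0.2424 = 4.1254
Σp_P3ᵢ² = 0.02² + 0.78² + 0.13² + 0.05² + 0.02² = 0.0004 + 0.6084 + 0.0169 + 0.0025 + 0.0004 = 0.6286
B_P3 = 1 / 0.6286 = 1.5908
Ranking by B (broadest → narrowest): population P1 (4.13) > population P4 (2.55) > population P3 (1.59)

population P1 > population P4 > population P3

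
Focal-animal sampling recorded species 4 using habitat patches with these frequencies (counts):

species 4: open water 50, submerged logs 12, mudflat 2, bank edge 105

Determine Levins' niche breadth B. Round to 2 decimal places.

2.09

Proportions for species 4 (n=169): 50/169=0.2959, 12/169=0.0710, 2/169=0.0118, 105/169=0.6213
Σpᵢ² = 0.2959² + 0.0710² + 0.0118² + 0.6213² = 0.087557 + 0.005041 + 0.000139 + 0.386014 = 0.478751
B = 1 / 0.478751 = 2.0888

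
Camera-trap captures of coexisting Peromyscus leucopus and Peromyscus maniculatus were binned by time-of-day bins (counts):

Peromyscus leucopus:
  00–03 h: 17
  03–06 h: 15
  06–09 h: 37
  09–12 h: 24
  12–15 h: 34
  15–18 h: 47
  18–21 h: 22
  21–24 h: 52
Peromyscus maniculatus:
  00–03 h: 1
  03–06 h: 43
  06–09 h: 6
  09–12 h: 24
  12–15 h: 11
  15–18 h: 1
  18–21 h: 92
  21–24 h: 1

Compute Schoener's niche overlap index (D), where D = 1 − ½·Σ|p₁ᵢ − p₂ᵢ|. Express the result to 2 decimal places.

Proportions for Peromyscus leucopus (n=248): 17/248=0.0685, 15/248=0.0605, 37/248=0.1492, 24/248=0.0968, 34/248=0.1371, 47/248=0.1895, 22/248=0.0887, 52/248=0.2097
Proportions for Peromyscus maniculatus (n=179): 1/179=0.0056, 43/179=0.2402, 6/179=0.0335, 24/179=0.1341, 11/179=0.0615, 1/179=0.0056, 92/179=0.5140, 1/179=0.0056
Σ|p₁ᵢ − p₂ᵢ| = 0.0629 + 0.1797 + 0.1157 + 0.0373 + 0.0756 + 0.1839 + 0.4253 + 0.2041 = 1.2845
D = 1 − ½ × 1.2845 = 1 − 0.64225 = 0.35775

0.36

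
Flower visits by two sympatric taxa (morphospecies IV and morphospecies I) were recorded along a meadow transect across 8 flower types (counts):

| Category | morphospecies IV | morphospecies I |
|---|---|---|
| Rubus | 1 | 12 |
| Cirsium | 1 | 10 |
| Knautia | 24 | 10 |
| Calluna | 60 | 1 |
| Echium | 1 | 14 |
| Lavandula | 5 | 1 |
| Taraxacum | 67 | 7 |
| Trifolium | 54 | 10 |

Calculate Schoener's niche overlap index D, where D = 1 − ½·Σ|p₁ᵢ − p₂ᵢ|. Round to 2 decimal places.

Proportions for morphospecies IV (n=213): 1/213=0.0047, 1/213=0.0047, 24/213=0.1127, 60/213=0.2817, 1/213=0.0047, 5/213=0.0235, 67/213=0.3146, 54/213=0.2535
Proportions for morphospecies I (n=65): 12/65=0.1846, 10/65=0.1538, 10/65=0.1538, 1/65=0.0154, 14/65=0.2154, 1/65=0.0154, 7/65=0.1077, 10/65=0.1538
Σ|p₁ᵢ − p₂ᵢ| = 0.1799 + 0.1491 + 0.0411 + 0.2663 + 0.2107 + 0.0081 + 0.2069 + 0.0997 = 1.1618
D = 1 − ½ × 1.1618 = 1 − 0.58090 = 0.41910

0.42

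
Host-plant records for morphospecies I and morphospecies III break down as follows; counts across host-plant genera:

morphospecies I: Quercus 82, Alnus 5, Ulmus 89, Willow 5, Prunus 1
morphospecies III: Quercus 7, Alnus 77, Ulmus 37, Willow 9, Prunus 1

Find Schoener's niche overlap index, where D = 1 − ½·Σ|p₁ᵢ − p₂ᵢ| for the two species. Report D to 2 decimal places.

0.40

Proportions for morphospecies I (n=182): 82/182=0.4505, 5/182=0.0275, 89/182=0.4890, 5/182=0.0275, 1/182=0.0055
Proportions for morphospecies III (n=131): 7/131=0.0534, 77/131=0.5878, 37/131=0.2824, 9/131=0.0687, 1/131=0.0076
Σ|p₁ᵢ − p₂ᵢ| = 0.3971 + 0.5603 + 0.2066 + 0.0412 + 0.0021 = 1.2073
D = 1 − ½ × 1.2073 = 1 − 0.60365 = 0.39635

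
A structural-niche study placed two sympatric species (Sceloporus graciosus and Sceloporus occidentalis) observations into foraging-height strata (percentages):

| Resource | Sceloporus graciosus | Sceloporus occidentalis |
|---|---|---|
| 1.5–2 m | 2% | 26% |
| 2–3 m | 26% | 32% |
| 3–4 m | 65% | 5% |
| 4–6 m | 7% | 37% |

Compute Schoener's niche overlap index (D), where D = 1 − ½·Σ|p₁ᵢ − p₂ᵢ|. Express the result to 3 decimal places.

Convert percentages to proportions (divide by 100).
Σ|p₁ᵢ − p₂ᵢ| = 0.24 + 0.06 + 0.60 + 0.30 = 1.20
D = 1 − ½ × 1.20 = 1 − 0.600 = 0.40000

0.400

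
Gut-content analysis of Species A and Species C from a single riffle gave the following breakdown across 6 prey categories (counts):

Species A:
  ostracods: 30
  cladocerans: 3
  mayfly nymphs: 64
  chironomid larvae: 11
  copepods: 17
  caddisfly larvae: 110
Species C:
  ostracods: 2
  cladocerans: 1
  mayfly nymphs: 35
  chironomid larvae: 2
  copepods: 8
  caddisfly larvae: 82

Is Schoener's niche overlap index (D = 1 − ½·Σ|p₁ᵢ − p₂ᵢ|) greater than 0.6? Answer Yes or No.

Proportions for Species A (n=235): 30/235=0.1277, 3/235=0.0128, 64/235=0.2723, 11/235=0.0468, 17/235=0.0723, 110/235=0.4681
Proportions for Species C (n=130): 2/130=0.0154, 1/130=0.0077, 35/130=0.2692, 2/130=0.0154, 8/130=0.0615, 82/130=0.6308
Σ|p₁ᵢ − p₂ᵢ| = 0.1123 + 0.0051 + 0.0031 + 0.0314 + 0.0108 + 0.1627 = 0.3254
D = 1 − ½ × 0.3254 = 1 − 0.16270 = 0.83730
D = 0.83730 > 0.6 → Yes.

Yes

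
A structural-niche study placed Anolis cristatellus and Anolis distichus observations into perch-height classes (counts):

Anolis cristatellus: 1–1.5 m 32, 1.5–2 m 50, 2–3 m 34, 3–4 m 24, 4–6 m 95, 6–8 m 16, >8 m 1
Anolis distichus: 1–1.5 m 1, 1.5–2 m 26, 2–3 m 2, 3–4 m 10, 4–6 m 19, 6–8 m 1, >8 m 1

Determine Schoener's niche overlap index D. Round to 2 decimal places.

Proportions for Anolis cristatellus (n=252): 32/252=0.1270, 50/252=0.1984, 34/252=0.1349, 24/252=0.0952, 95/252=0.3770, 16/252=0.0635, 1/252=0.0040
Proportions for Anolis distichus (n=60): 1/60=0.0167, 26/60=0.4333, 2/60=0.0333, 10/60=0.1667, 19/60=0.3167, 1/60=0.0167, 1/60=0.0167
Σ|p₁ᵢ − p₂ᵢ| = 0.1103 + 0.2349 + 0.1016 + 0.0715 + 0.0603 + 0.0468 + 0.0127 = 0.6381
D = 1 − ½ × 0.6381 = 1 − 0.31905 = 0.68095

0.68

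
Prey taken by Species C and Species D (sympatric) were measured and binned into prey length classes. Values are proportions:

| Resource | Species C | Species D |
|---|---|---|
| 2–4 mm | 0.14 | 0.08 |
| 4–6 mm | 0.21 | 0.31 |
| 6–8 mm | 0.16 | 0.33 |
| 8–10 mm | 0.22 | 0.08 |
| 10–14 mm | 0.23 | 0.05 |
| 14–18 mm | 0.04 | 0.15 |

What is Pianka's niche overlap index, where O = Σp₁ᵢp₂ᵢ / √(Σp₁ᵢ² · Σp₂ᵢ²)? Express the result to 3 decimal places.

Σ p₁ᵢp₂ᵢ = 0.0112 + 0.0651 + 0.0528 + 0.0176 + 0.0115 + 0.0060 = 0.1642
Σp_1ᵢ² = 0.14² + 0.21² + 0.16² + 0.22² + 0.23² + 0.04² = 0.0196 + 0.0441 + 0.0256 + 0.0484 + 0.0529 + 0.0016 = 0.1922
Σp_2ᵢ² = 0.08² + 0.31² + 0.33² + 0.08² + 0.05² + 0.15² = 0.0064 + 0.0961 + 0.1089 + 0.0064 + 0.0025 + 0.0225 = 0.2428
O = 0.1642 / √(0.1922 × 0.2428) = 0.1642 / 0.216024 = 0.76010

0.760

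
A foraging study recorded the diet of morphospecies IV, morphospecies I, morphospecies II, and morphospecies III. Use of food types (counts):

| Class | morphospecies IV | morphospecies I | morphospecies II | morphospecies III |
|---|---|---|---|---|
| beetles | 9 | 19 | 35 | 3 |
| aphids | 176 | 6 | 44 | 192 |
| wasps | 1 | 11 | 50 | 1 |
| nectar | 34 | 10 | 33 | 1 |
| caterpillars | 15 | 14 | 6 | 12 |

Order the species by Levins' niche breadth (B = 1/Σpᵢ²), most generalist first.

Proportions for morphospecies IV (n=235): 9/235=0.0383, 176/235=0.7489, 1/235=0.0043, 34/235=0.1447, 15/235=0.0638
Proportions for morphospecies I (n=60): 19/60=0.3167, 6/60=0.1000, 11/60=0.1833, 10/60=0.1667, 14/60=0.2333
Proportions for morphospecies II (n=168): 35/168=0.2083, 44/168=0.2619, 50/168=0.2976, 33/168=0.1964, 6/168=0.0357
Proportions for morphospecies III (n=209): 3/209=0.0144, 192/209=0.9187, 1/209=0.0048, 1/209=0.0048, 12/209=0.0574
Σp_IVᵢ² = 0.0383² + 0.7489² + 0.0043² + 0.1447² + 0.0638² = 0.001467 + 0.560851 + 0.000018 + 0.020938 + 0.004070 = 0.587344
B_IV = 1 / 0.587344 = 1.7026
Σp_Iᵢ² = 0.3167² + 0.1000² + 0.1833² + 0.1667² + 0.2333² = 0.100299 + 0.010000 + 0.033599 + 0.027789 + 0.054429 = 0.226116
B_I = 1 / 0.226116 = 4.4225
Σp_IIᵢ² = 0.2083² + 0.2619² + 0.2976² + 0.1964² + 0.0357² = 0.043389 + 0.068592 + 0.088566 + 0.038573 + 0.001274 = 0.240394
B_II = 1 / 0.240394 = 4.1598
Σp_IIIᵢ² = 0.0144² + 0.9187² + 0.0048² + 0.0048² + 0.0574² = 0.000207 + 0.844010 + 0.000023 + 0.000023 + 0.003295 = 0.847558
B_III = 1 / 0.847558 = 1.1799
Ranking by B (broadest → narrowest): morphospecies I (4.42) > morphospecies II (4.16) > morphospecies IV (1.70) > morphospecies III (1.18)

morphospecies I > morphospecies II > morphospecies IV > morphospecies III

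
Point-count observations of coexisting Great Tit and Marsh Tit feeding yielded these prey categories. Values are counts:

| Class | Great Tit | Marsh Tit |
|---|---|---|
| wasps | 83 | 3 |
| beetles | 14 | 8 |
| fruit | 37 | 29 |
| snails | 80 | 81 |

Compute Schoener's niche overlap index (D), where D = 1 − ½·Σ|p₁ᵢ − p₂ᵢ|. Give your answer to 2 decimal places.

Proportions for Great Tit (n=214): 83/214=0.3879, 14/214=0.0654, 37/214=0.1729, 80/214=0.3738
Proportions for Marsh Tit (n=121): 3/121=0.0248, 8/121=0.0661, 29/121=0.2397, 81/121=0.6694
Σ|p₁ᵢ − p₂ᵢ| = 0.3631 + 0.0007 + 0.0668 + 0.2956 = 0.7262
D = 1 − ½ × 0.7262 = 1 − 0.36310 = 0.63690

0.64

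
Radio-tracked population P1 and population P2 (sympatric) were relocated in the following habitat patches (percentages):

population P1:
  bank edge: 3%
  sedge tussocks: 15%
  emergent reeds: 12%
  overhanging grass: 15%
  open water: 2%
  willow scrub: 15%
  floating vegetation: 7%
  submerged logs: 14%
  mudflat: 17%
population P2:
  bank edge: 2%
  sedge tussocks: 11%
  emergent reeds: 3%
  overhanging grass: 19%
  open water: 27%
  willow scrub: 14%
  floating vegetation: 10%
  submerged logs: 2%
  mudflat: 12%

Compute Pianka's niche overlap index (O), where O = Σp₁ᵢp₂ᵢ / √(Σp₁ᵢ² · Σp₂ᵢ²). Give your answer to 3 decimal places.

0.701

Convert percentages to proportions (divide by 100).
Σ p₁ᵢp₂ᵢ = 0.0006 + 0.0165 + 0.0036 + 0.0285 + 0.0054 + 0.0210 + 0.0070 + 0.0028 + 0.0204 = 0.1058
Σp_1ᵢ² = 0.03² + 0.15² + 0.12² + 0.15² + 0.02² + 0.15² + 0.07² + 0.14² + 0.17² = 0.0009 + 0.0225 + 0.0144 + 0.0225 + 0.0004 + 0.0225 + 0.0049 + 0.0196 + 0.0289 = 0.1366
Σp_2ᵢ² = 0.02² + 0.11² + 0.03² + 0.19² + 0.27² + 0.14² + 0.10² + 0.02² + 0.12² = 0.0004 + 0.0121 + 0.0009 + 0.0361 + 0.0729 + 0.0196 + 0.0100 + 0.0004 + 0.0144 = 0.1668
O = 0.1058 / √(0.1366 × 0.1668) = 0.1058 / 0.150947 = 0.70091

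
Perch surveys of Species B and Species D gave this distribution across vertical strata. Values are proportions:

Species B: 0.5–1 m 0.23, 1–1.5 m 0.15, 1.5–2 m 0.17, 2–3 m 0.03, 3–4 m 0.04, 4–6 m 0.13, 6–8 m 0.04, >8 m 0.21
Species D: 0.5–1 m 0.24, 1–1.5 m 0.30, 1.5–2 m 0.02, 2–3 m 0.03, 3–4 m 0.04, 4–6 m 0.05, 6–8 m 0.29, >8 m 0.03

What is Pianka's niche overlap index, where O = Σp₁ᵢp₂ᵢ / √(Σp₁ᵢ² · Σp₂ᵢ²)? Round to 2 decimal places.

0.65

Σ p₁ᵢp₂ᵢ = 0.0552 + 0.0450 + 0.0034 + 0.0009 + 0.0016 + 0.0065 + 0.0116 + 0.0063 = 0.1305
Σp_1ᵢ² = 0.23² + 0.15² + 0.17² + 0.03² + 0.04² + 0.13² + 0.04² + 0.21² = 0.0529 + 0.0225 + 0.0289 + 0.0009 + 0.0016 + 0.0169 + 0.0016 + 0.0441 = 0.1694
Σp_2ᵢ² = 0.24² + 0.30² + 0.02² + 0.03² + 0.04² + 0.05² + 0.29² + 0.03² = 0.0576 + 0.0900 + 0.0004 + 0.0009 + 0.0016 + 0.0025 + 0.0841 + 0.0009 = 0.2380
O = 0.1305 / √(0.1694 × 0.2380) = 0.1305 / 0.20079 = 0.6499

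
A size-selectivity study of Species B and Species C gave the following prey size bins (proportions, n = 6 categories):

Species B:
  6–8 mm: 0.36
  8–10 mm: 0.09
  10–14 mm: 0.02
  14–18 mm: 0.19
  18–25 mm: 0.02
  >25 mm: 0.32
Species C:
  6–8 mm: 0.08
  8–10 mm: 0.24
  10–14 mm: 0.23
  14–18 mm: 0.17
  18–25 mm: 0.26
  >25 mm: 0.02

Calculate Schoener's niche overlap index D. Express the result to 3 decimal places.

0.400

Σ|p₁ᵢ − p₂ᵢ| = 0.28 + 0.15 + 0.21 + 0.02 + 0.24 + 0.30 = 1.20
D = 1 − ½ × 1.20 = 1 − 0.600 = 0.40000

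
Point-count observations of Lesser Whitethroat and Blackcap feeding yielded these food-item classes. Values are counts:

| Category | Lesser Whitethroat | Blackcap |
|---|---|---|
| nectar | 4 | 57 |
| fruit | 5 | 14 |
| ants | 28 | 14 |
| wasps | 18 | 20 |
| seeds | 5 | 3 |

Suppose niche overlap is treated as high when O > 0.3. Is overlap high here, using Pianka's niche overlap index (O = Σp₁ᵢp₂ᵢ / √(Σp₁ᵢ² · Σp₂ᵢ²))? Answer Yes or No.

Yes

Proportions for Lesser Whitethroat (n=60): 4/60=0.0667, 5/60=0.0833, 28/60=0.4667, 18/60=0.3000, 5/60=0.0833
Proportions for Blackcap (n=108): 57/108=0.5278, 14/108=0.1296, 14/108=0.1296, 20/108=0.1852, 3/108=0.0278
Σ p₁ᵢp₂ᵢ = 0.035204 + 0.010796 + 0.060484 + 0.055560 + 0.002316 = 0.164360
Σp_1ᵢ² = 0.0667² + 0.0833² + 0.4667² + 0.3000² + 0.0833² = 0.004449 + 0.006939 + 0.217809 + 0.090000 + 0.006939 = 0.326136
Σp_2ᵢ² = 0.5278² + 0.1296² + 0.1296² + 0.1852² + 0.0278² = 0.278573 + 0.016796 + 0.016796 + 0.034299 + 0.000773 = 0.347237
O = 0.164360 / √(0.326136 × 0.347237) = 0.164360 / 0.3365212 = 0.4884
O = 0.4884 > 0.3 → Yes.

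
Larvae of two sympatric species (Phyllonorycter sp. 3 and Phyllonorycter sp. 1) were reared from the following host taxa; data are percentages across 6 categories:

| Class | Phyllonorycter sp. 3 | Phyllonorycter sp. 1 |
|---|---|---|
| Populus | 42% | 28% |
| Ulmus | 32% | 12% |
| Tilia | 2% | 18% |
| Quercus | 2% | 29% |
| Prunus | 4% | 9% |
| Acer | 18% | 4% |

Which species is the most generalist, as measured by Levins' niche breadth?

Convert percentages to proportions (divide by 100).
Σp_3ᵢ² = 0.42² + 0.32² + 0.02² + 0.02² + 0.04² + 0.18² = 0.1764 + 0.1024 + 0.0004 + 0.0004 + 0.0016 + 0.0324 = 0.3136
B_3 = 1 / 0.3136 = 3.1888
Σp_1ᵢ² = 0.28² + 0.12² + 0.18² + 0.29² + 0.09² + 0.04² = 0.0784 + 0.0144 + 0.0324 + 0.0841 + 0.0081 + 0.0016 = 0.2190
B_1 = 1 / 0.2190 = 4.5662
Highest B → broadest niche (most generalist): Phyllonorycter sp. 1 (B = 4.57).

Phyllonorycter sp. 1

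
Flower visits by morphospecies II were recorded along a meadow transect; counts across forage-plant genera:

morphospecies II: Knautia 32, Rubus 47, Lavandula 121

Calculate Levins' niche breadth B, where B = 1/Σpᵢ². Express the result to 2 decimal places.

2.24

Proportions for morphospecies II (n=200): 32/200=0.1600, 47/200=0.2350, 121/200=0.6050
Σpᵢ² = 0.1600² + 0.2350² + 0.6050² = 0.025600 + 0.055225 + 0.366025 = 0.446850
B = 1 / 0.446850 = 2.2379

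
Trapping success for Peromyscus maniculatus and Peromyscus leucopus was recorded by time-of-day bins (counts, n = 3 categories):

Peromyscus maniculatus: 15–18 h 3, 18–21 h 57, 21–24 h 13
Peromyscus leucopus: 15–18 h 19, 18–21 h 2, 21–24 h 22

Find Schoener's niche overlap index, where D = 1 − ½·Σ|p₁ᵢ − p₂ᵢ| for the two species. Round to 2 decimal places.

0.27

Proportions for Peromyscus maniculatus (n=73): 3/73=0.0411, 57/73=0.7808, 13/73=0.1781
Proportions for Peromyscus leucopus (n=43): 19/43=0.4419, 2/43=0.0465, 22/43=0.5116
Σ|p₁ᵢ − p₂ᵢ| = 0.4008 + 0.7343 + 0.3335 = 1.4686
D = 1 − ½ × 1.4686 = 1 − 0.73430 = 0.26570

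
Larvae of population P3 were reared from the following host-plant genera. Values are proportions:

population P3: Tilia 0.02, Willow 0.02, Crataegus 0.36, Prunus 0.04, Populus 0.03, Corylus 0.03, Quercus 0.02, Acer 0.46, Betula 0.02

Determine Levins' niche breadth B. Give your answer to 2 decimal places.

2.89

Σpᵢ² = 0.02² + 0.02² + 0.36² + 0.04² + 0.03² + 0.03² + 0.02² + 0.46² + 0.02² = 0.0004 + 0.0004 + 0.1296 + 0.0016 + 0.0009 + 0.0009 + 0.0004 + 0.2116 + 0.0004 = 0.3462
B = 1 / 0.3462 = 2.8885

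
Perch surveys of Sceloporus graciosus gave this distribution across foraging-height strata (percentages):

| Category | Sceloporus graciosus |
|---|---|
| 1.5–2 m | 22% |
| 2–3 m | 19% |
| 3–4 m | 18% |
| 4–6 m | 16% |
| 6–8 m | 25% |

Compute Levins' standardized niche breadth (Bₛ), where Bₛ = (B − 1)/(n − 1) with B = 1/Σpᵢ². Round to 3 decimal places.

0.970

Convert percentages to proportions (divide by 100).
Σpᵢ² = 0.22² + 0.19² + 0.18² + 0.16² + 0.25² = 0.0484 + 0.0361 + 0.0324 + 0.0256 + 0.0625 = 0.2050
B = 1 / 0.2050 = 4.87805
Bₛ = (B − 1)/(n − 1) = (4.87805 − 1)/(5 − 1) = 3.87805/4 = 0.96951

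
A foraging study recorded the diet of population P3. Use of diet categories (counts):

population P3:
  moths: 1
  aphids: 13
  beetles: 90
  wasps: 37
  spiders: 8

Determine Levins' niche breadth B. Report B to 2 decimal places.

2.29

Proportions for population P3 (n=149): 1/149=0.0067, 13/149=0.0872, 90/149=0.6040, 37/149=0.2483, 8/149=0.0537
Σpᵢ² = 0.0067² + 0.0872² + 0.6040² + 0.2483² + 0.0537² = 0.000045 + 0.007604 + 0.364816 + 0.061653 + 0.002884 = 0.437002
B = 1 / 0.437002 = 2.2883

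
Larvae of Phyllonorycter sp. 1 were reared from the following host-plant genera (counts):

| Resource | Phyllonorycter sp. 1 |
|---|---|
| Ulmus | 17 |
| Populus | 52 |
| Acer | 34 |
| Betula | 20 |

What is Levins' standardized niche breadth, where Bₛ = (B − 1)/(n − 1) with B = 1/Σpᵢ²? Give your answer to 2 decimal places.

0.78

Proportions for Phyllonorycter sp. 1 (n=123): 17/123=0.1382, 52/123=0.4228, 34/123=0.2764, 20/123=0.1626
Σpᵢ² = 0.1382² + 0.4228² + 0.2764² + 0.1626² = 0.019099 + 0.178760 + 0.076397 + 0.026439 = 0.300695
B = 1 / 0.300695 = 3.3256
Bₛ = (B − 1)/(n − 1) = (3.3256 − 1)/(4 − 1) = 2.3256/3 = 0.7752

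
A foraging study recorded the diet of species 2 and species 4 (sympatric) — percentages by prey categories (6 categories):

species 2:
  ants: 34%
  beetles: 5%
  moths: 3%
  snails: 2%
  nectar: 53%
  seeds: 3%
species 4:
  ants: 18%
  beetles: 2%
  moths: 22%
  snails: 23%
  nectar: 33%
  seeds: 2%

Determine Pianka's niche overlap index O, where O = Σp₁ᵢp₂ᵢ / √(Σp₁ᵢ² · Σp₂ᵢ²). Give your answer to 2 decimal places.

Convert percentages to proportions (divide by 100).
Σ p₁ᵢp₂ᵢ = 0.0612 + 0.0010 + 0.0066 + 0.0046 + 0.1749 + 0.0006 = 0.2489
Σp_1ᵢ² = 0.34² + 0.05² + 0.03² + 0.02² + 0.53² + 0.03² = 0.1156 + 0.0025 + 0.0009 + 0.0004 + 0.2809 + 0.0009 = 0.4012
Σp_2ᵢ² = 0.18² + 0.02² + 0.22² + 0.23² + 0.33² + 0.02² = 0.0324 + 0.0004 + 0.0484 + 0.0529 + 0.1089 + 0.0004 = 0.2434
O = 0.2489 / √(0.4012 × 0.2434) = 0.2489 / 0.31249 = 0.7965

0.80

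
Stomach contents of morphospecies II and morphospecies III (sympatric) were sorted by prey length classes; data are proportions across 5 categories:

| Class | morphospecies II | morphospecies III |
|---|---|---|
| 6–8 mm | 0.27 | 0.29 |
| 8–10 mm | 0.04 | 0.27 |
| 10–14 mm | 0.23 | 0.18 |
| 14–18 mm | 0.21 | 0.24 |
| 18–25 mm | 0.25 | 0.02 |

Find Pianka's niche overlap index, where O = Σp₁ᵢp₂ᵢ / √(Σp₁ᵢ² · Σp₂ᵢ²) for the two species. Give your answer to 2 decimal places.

Σ p₁ᵢp₂ᵢ = 0.0783 + 0.0108 + 0.0414 + 0.0504 + 0.0050 = 0.1859
Σp_1ᵢ² = 0.27² + 0.04² + 0.23² + 0.21² + 0.25² = 0.0729 + 0.0016 + 0.0529 + 0.0441 + 0.0625 = 0.2340
Σp_2ᵢ² = 0.29² + 0.27² + 0.18² + 0.24² + 0.02² = 0.0841 + 0.0729 + 0.0324 + 0.0576 + 0.0004 = 0.2474
O = 0.1859 / √(0.2340 × 0.2474) = 0.1859 / 0.24061 = 0.7726

0.77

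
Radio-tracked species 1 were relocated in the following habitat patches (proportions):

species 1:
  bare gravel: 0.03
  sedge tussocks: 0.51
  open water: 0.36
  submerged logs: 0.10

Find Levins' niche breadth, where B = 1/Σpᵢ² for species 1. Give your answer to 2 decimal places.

Σpᵢ² = 0.03² + 0.51² + 0.36² + 0.10² = 0.0009 + 0.2601 + 0.1296 + 0.0100 = 0.4006
B = 1 / 0.4006 = 2.4963

2.50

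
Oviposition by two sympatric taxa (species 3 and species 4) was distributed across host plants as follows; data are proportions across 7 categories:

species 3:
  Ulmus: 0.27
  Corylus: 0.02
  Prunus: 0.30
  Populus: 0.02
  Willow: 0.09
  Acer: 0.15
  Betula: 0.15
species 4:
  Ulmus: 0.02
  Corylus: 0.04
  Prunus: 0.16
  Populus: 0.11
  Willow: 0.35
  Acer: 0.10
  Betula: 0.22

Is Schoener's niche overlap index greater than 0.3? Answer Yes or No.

Yes

Σ|p₁ᵢ − p₂ᵢ| = 0.25 + 0.02 + 0.14 + 0.09 + 0.26 + 0.05 + 0.07 = 0.88
D = 1 − ½ × 0.88 = 1 − 0.440 = 0.5600
D = 0.5600 > 0.3 → Yes.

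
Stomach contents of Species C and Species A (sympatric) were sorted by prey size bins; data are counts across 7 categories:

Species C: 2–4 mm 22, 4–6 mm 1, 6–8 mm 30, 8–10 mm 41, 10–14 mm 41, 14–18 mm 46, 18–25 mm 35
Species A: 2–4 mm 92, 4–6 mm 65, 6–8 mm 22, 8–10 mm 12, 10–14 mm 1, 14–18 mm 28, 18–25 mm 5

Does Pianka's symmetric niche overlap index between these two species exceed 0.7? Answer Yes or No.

No

Proportions for Species C (n=216): 22/216=0.1019, 1/216=0.0046, 30/216=0.1389, 41/216=0.1898, 41/216=0.1898, 46/216=0.2130, 35/216=0.1620
Proportions for Species A (n=225): 92/225=0.4089, 65/225=0.2889, 22/225=0.0978, 12/225=0.0533, 1/225=0.0044, 28/225=0.1244, 5/225=0.0222
Σ p₁ᵢp₂ᵢ = 0.041667 + 0.001329 + 0.013584 + 0.010116 + 0.000835 + 0.026497 + 0.003596 = 0.097624
Σp_1ᵢ² = 0.1019² + 0.0046² + 0.1389² + 0.1898² + 0.1898² + 0.2130² + 0.1620² = 0.010384 + 0.000021 + 0.019293 + 0.036024 + 0.036024 + 0.045369 + 0.026244 = 0.173359
Σp_2ᵢ² = 0.4089² + 0.2889² + 0.0978² + 0.0533² + 0.0044² + 0.1244² + 0.0222² = 0.167199 + 0.083463 + 0.009565 + 0.002841 + 0.000019 + 0.015475 + 0.000493 = 0.279055
O = 0.097624 / √(0.173359 × 0.279055) = 0.097624 / 0.2199470 = 0.4439
O = 0.4439 < 0.7 → No.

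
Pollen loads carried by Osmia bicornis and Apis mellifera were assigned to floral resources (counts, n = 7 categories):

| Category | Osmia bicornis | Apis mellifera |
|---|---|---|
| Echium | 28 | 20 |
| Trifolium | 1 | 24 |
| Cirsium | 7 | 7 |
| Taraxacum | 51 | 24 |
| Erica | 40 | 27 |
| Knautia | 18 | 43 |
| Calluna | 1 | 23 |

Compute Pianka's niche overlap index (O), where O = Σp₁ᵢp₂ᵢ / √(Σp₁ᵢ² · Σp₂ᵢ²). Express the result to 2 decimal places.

0.74

Proportions for Osmia bicornis (n=146): 28/146=0.1918, 1/146=0.0068, 7/146=0.0479, 51/146=0.3493, 40/146=0.2740, 18/146=0.1233, 1/146=0.0068
Proportions for Apis mellifera (n=168): 20/168=0.1190, 24/168=0.1429, 7/168=0.0417, 24/168=0.1429, 27/168=0.1607, 43/168=0.2560, 23/168=0.1369
Σ p₁ᵢp₂ᵢ = 0.022824 + 0.000972 + 0.001997 + 0.049915 + 0.044032 + 0.031565 + 0.000931 = 0.152236
Σp_1ᵢ² = 0.1918² + 0.0068² + 0.0479² + 0.3493² + 0.2740² + 0.1233² + 0.0068² = 0.036787 + 0.000046 + 0.002294 + 0.122010 + 0.075076 + 0.015203 + 0.000046 = 0.251462
Σp_2ᵢ² = 0.1190² + 0.1429² + 0.0417² + 0.1429² + 0.1607² + 0.2560² + 0.1369² = 0.014161 + 0.020420 + 0.001739 + 0.020420 + 0.025824 + 0.065536 + 0.018742 = 0.166842
O = 0.152236 / √(0.251462 × 0.166842) = 0.152236 / 0.2048278 = 0.7432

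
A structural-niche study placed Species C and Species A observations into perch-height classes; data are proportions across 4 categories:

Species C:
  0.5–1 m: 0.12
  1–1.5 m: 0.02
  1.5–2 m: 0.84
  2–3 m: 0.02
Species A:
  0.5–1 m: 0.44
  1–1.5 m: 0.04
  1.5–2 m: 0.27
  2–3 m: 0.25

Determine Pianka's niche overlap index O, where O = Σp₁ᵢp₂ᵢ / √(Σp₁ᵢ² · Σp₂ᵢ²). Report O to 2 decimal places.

Σ p₁ᵢp₂ᵢ = 0.0528 + 0.0008 + 0.2268 + 0.0050 = 0.2854
Σp_1ᵢ² = 0.12² + 0.02² + 0.84² + 0.02² = 0.0144 + 0.0004 + 0.7056 + 0.0004 = 0.7208
Σp_2ᵢ² = 0.44² + 0.04² + 0.27² + 0.25² = 0.1936 + 0.0016 + 0.0729 + 0.0625 = 0.3306
O = 0.2854 / √(0.7208 × 0.3306) = 0.2854 / 0.48816 = 0.5846

0.58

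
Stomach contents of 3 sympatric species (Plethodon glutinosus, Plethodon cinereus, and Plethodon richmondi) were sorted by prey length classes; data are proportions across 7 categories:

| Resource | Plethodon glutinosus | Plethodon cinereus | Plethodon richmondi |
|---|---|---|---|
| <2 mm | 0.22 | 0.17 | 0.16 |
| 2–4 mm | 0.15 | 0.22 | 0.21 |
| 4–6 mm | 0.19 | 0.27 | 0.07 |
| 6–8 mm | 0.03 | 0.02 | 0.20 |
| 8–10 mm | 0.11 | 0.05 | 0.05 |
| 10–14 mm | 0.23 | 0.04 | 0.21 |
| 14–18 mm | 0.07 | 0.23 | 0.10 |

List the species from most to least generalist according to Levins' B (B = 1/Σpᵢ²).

Σp_glutᵢ² = 0.22² + 0.15² + 0.19² + 0.03² + 0.11² + 0.23² + 0.07² = 0.0484 + 0.0225 + 0.0361 + 0.0009 + 0.0121 + 0.0529 + 0.0049 = 0.1778
B_glut = 1 / 0.1778 = 5.6243
Σp_cineᵢ² = 0.17² + 0.22² + 0.27² + 0.02² + 0.05² + 0.04² + 0.23² = 0.0289 + 0.0484 + 0.0729 + 0.0004 + 0.0025 + 0.0016 + 0.0529 = 0.2076
B_cine = 1 / 0.2076 = 4.8170
Σp_richᵢ² = 0.16² + 0.21² + 0.07² + 0.20² + 0.05² + 0.21² + 0.10² = 0.0256 + 0.0441 + 0.0049 + 0.0400 + 0.0025 + 0.0441 + 0.0100 = 0.1712
B_rich = 1 / 0.1712 = 5.8411
Ranking by B (broadest → narrowest): Plethodon richmondi (5.84) > Plethodon glutinosus (5.62) > Plethodon cinereus (4.82)

Plethodon richmondi > Plethodon glutinosus > Plethodon cinereus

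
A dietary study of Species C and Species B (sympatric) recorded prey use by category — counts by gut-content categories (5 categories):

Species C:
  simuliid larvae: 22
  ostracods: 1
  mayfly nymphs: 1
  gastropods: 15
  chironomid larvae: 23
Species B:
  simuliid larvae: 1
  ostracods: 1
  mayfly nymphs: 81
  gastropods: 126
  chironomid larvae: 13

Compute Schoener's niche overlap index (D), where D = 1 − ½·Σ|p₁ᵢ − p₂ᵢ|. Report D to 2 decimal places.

Proportions for Species C (n=62): 22/62=0.3548, 1/62=0.0161, 1/62=0.0161, 15/62=0.2419, 23/62=0.3710
Proportions for Species B (n=222): 1/222=0.0045, 1/222=0.0045, 81/222=0.3649, 126/222=0.5676, 13/222=0.0586
Σ|p₁ᵢ − p₂ᵢ| = 0.3503 + 0.0116 + 0.3488 + 0.3257 + 0.3124 = 1.3488
D = 1 − ½ × 1.3488 = 1 − 0.67440 = 0.32560

0.33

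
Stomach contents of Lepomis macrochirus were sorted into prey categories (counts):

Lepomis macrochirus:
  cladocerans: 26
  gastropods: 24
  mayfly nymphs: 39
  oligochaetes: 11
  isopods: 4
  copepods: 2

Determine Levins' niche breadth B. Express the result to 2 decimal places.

3.86

Proportions for Lepomis macrochirus (n=106): 26/106=0.2453, 24/106=0.2264, 39/106=0.3679, 11/106=0.1038, 4/106=0.0377, 2/106=0.0189
Σpᵢ² = 0.2453² + 0.2264² + 0.3679² + 0.1038² + 0.0377² + 0.0189² = 0.060172 + 0.051257 + 0.135350 + 0.010774 + 0.001421 + 0.000357 = 0.259331
B = 1 / 0.259331 = 3.8561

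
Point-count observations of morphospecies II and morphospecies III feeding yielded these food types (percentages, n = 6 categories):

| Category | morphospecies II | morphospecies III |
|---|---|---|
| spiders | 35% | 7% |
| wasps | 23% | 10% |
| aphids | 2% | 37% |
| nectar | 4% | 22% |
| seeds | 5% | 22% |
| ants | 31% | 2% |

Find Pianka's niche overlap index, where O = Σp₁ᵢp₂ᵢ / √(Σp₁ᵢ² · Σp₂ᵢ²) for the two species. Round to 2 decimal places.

Convert percentages to proportions (divide by 100).
Σ p₁ᵢp₂ᵢ = 0.0245 + 0.0230 + 0.0074 + 0.0088 + 0.0110 + 0.0062 = 0.0809
Σp_1ᵢ² = 0.35² + 0.23² + 0.02² + 0.04² + 0.05² + 0.31² = 0.1225 + 0.0529 + 0.0004 + 0.0016 + 0.0025 + 0.0961 = 0.2760
Σp_2ᵢ² = 0.07² + 0.10² + 0.37² + 0.22² + 0.22² + 0.02² = 0.0049 + 0.0100 + 0.1369 + 0.0484 + 0.0484 + 0.0004 = 0.2490
O = 0.0809 / √(0.2760 × 0.2490) = 0.0809 / 0.26215 = 0.3086

0.31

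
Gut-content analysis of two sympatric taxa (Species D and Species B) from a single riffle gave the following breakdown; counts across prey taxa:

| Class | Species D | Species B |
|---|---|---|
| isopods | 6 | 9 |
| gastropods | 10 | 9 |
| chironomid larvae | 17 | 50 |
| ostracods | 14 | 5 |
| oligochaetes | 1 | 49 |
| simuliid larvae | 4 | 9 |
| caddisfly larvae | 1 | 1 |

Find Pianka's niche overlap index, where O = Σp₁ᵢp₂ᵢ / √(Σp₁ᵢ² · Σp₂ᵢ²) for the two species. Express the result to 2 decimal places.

Proportions for Species D (n=53): 6/53=0.1132, 10/53=0.1887, 17/53=0.3208, 14/53=0.2642, 1/53=0.0189, 4/53=0.0755, 1/53=0.0189
Proportions for Species B (n=132): 9/132=0.0682, 9/132=0.0682, 50/132=0.3788, 5/132=0.0379, 49/132=0.3712, 9/132=0.0682, 1/132=0.0076
Σ p₁ᵢp₂ᵢ = 0.007720 + 0.012869 + 0.121519 + 0.010013 + 0.007016 + 0.005149 + 0.000144 = 0.164430
Σp_1ᵢ² = 0.1132² + 0.1887² + 0.3208² + 0.2642² + 0.0189² + 0.0755² + 0.0189² = 0.012814 + 0.035608 + 0.102913 + 0.069802 + 0.000357 + 0.005700 + 0.000357 = 0.227551
Σp_2ᵢ² = 0.0682² + 0.0682² + 0.3788² + 0.0379² + 0.3712² + 0.0682² + 0.0076² = 0.004651 + 0.004651 + 0.143489 + 0.001436 + 0.137789 + 0.004651 + 0.000058 = 0.296725
O = 0.164430 / √(0.227551 × 0.296725) = 0.164430 / 0.2598462 = 0.6328

0.63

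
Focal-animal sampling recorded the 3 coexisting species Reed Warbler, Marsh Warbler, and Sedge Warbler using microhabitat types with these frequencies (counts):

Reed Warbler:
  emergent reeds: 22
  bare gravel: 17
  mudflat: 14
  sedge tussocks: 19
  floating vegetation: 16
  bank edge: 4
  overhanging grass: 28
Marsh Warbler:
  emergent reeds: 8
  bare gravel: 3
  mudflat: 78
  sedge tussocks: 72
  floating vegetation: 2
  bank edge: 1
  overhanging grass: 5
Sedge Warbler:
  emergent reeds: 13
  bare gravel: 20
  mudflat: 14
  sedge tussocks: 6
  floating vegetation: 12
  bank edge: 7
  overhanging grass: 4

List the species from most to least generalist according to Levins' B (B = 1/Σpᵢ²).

Proportions for Reed Warbler (n=120): 22/120=0.1833, 17/120=0.1417, 14/120=0.1167, 19/120=0.1583, 16/120=0.1333, 4/120=0.0333, 28/120=0.2333
Proportions for Marsh Warbler (n=169): 8/169=0.0473, 3/169=0.0178, 78/169=0.4615, 72/169=0.4260, 2/169=0.0118, 1/169=0.0059, 5/169=0.0296
Proportions for Sedge Warbler (n=76): 13/76=0.1711, 20/76=0.2632, 14/76=0.1842, 6/76=0.0789, 12/76=0.1579, 7/76=0.0921, 4/76=0.0526
Σp_Reedᵢ² = 0.1833² + 0.1417² + 0.1167² + 0.1583² + 0.1333² + 0.0333² + 0.2333² = 0.033599 + 0.020079 + 0.013619 + 0.025059 + 0.017769 + 0.001109 + 0.054429 = 0.165663
B_Reed = 1 / 0.165663 = 6.0364
Σp_Marsᵢ² = 0.0473² + 0.0178² + 0.4615² + 0.4260² + 0.0118² + 0.0059² + 0.0296² = 0.002237 + 0.000317 + 0.212982 + 0.181476 + 0.000139 + 0.000035 + 0.000876 = 0.398062
B_Mars = 1 / 0.398062 = 2.5122
Σp_Sedgᵢ² = 0.1711² + 0.2632² + 0.1842² + 0.0789² + 0.1579² + 0.0921² + 0.0526² = 0.029275 + 0.069274 + 0.033930 + 0.006225 + 0.024932 + 0.008482 + 0.002767 = 0.174885
B_Sedg = 1 / 0.174885 = 5.7180
Ranking by B (broadest → narrowest): Reed Warbler (6.04) > Sedge Warbler (5.72) > Marsh Warbler (2.51)

Reed Warbler > Sedge Warbler > Marsh Warbler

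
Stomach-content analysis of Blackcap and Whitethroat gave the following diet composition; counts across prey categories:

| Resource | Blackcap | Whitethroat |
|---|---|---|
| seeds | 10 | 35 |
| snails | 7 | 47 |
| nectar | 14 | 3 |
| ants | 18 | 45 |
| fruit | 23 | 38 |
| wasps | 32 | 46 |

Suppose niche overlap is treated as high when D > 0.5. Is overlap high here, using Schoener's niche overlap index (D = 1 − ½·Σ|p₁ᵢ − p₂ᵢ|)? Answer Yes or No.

Yes

Proportions for Blackcap (n=104): 10/104=0.0962, 7/104=0.0673, 14/104=0.1346, 18/104=0.1731, 23/104=0.2212, 32/104=0.3077
Proportions for Whitethroat (n=214): 35/214=0.1636, 47/214=0.2196, 3/214=0.0140, 45/214=0.2103, 38/214=0.1776, 46/214=0.2150
Σ|p₁ᵢ − p₂ᵢ| = 0.0674 + 0.1523 + 0.1206 + 0.0372 + 0.0436 + 0.0927 = 0.5138
D = 1 − ½ × 0.5138 = 1 − 0.25690 = 0.74310
D = 0.74310 > 0.5 → Yes.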